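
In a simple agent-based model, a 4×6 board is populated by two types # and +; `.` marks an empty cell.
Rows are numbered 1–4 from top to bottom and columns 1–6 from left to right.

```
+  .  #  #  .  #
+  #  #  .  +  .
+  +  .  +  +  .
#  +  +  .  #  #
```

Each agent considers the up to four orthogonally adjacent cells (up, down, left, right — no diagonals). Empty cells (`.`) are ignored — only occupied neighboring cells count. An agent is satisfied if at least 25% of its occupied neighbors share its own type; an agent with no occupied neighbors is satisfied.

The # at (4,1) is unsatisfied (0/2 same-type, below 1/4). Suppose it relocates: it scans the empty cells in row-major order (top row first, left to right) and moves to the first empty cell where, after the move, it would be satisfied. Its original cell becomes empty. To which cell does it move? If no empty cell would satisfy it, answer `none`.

Vacating (4,1). Empty cells in order:
  (1,2): 2/3 same-type → satisfied — stop here.

(1,2)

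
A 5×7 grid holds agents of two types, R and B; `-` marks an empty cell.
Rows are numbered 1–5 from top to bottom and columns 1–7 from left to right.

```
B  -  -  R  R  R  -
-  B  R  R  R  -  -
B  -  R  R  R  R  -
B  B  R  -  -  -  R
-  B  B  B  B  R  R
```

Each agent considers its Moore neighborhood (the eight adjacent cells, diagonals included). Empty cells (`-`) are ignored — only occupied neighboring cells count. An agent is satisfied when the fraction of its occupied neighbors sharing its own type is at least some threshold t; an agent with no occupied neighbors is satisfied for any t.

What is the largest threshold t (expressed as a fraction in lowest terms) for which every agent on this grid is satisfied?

1/3

(1,1)B 1/1
(1,4)R 4/4
(1,5)R 4/4
(1,6)R 2/2
(2,2)B 2/4
(2,3)R 4/5
(2,4)R 7/7
(2,5)R 7/7
(3,1)B 3/3
(3,3)R 4/6
(3,4)R 6/6
(3,5)R 4/4
(3,6)R 3/3
(4,1)B 3/3
(4,2)B 4/6
(4,3)R 2/6
(4,7)R 3/3
(5,2)B 3/4
(5,3)B 3/4
(5,4)B 2/3
(5,5)B 1/2
(5,6)R 2/3
(5,7)R 2/2
The smallest same-type fraction is 2/6 at (4,3), which reduces to 1/3. Any threshold above that leaves this agent unsatisfied.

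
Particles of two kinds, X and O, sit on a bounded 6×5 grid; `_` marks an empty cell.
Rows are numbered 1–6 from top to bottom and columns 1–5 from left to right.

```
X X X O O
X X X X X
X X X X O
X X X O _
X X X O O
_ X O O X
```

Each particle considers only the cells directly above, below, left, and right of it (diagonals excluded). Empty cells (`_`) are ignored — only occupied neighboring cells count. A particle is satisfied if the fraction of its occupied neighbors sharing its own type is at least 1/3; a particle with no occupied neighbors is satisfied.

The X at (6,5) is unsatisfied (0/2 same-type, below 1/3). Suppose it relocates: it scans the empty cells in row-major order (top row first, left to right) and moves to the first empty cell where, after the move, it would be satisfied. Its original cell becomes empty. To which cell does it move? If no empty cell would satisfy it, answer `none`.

(6,1)

Vacating (6,5). Empty cells in order:
  (4,5): 0/3 same-type → still unsatisfied.
  (6,1): 2/2 same-type → satisfied — stop here.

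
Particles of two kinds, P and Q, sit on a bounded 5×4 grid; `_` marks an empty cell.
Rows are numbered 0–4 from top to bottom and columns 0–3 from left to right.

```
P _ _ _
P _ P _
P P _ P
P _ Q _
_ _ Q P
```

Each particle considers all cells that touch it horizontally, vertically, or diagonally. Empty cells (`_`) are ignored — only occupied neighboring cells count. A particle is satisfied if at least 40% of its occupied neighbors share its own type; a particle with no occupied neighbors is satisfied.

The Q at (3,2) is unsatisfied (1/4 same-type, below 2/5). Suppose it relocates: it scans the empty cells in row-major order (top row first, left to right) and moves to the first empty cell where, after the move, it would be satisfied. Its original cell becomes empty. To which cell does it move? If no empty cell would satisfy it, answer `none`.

Vacating (3,2). Empty cells in order:
  (0,1): 0/3 same-type → still unsatisfied.
  (0,2): 0/1 same-type → still unsatisfied.
  (0,3): 0/1 same-type → still unsatisfied.
  (1,1): 0/5 same-type → still unsatisfied.
  (1,3): 0/2 same-type → still unsatisfied.
  (2,2): 0/3 same-type → still unsatisfied.
  (3,1): 1/4 same-type → still unsatisfied.
  (3,3): 1/3 same-type → still unsatisfied.
  (4,0): 0/1 same-type → still unsatisfied.
  (4,1): 1/2 same-type → satisfied — stop here.

(4,1)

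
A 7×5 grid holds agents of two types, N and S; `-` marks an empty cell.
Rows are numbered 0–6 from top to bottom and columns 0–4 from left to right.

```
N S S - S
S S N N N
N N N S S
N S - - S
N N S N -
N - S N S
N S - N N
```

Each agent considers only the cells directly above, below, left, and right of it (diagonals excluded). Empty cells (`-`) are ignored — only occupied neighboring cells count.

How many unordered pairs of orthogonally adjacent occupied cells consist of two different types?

19

Scan each occupied cell's neighbors to the right and below so each pair is counted once.
Row 0: N(0,0)–S(0,1)≠ N(0,0)–S(1,0)≠ S(0,1)–S(0,2)= S(0,1)–S(1,1)= S(0,2)–N(1,2)≠ S(0,4)–N(1,4)≠  → 4/6 unlike.
Row 1: S(1,0)–S(1,1)= S(1,0)–N(2,0)≠ S(1,1)–N(1,2)≠ S(1,1)–N(2,1)≠ N(1,2)–N(1,3)= N(1,2)–N(2,2)= N(1,3)–N(1,4)= N(1,3)–S(2,3)≠ N(1,4)–S(2,4)≠  → 5/9 unlike.
Row 2: N(2,0)–N(2,1)= N(2,0)–N(3,0)= N(2,1)–N(2,2)= N(2,1)–S(3,1)≠ N(2,2)–S(2,3)≠ S(2,3)–S(2,4)= S(2,4)–S(3,4)=  → 2/7 unlike.
Row 3: N(3,0)–S(3,1)≠ N(3,0)–N(4,0)= S(3,1)–N(4,1)≠  → 2/3 unlike.
Row 4: N(4,0)–N(4,1)= N(4,0)–N(5,0)= N(4,1)–S(4,2)≠ S(4,2)–N(4,3)≠ S(4,2)–S(5,2)= N(4,3)–N(5,3)=  → 2/6 unlike.
Row 5: N(5,0)–N(6,0)= S(5,2)–N(5,3)≠ N(5,3)–S(5,4)≠ N(5,3)–N(6,3)= S(5,4)–N(6,4)≠  → 3/5 unlike.
Row 6: N(6,0)–S(6,1)≠ N(6,3)–N(6,4)=  → 1/2 unlike.
Total adjacent occupied pairs: 38; unlike-type pairs: 19.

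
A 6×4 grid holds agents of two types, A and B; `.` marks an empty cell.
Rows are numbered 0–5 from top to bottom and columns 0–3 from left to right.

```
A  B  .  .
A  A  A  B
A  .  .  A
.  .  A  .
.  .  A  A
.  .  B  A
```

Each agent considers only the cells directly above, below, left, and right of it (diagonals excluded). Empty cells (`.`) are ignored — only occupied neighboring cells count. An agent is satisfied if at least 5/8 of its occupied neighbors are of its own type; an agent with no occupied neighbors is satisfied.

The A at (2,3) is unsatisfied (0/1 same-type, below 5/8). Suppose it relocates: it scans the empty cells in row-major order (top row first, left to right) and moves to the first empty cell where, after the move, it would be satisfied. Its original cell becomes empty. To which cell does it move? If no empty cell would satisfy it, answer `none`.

(2,1)

Vacating (2,3). Empty cells in order:
  (0,2): 1/2 same-type → still unsatisfied.
  (0,3): 0/1 same-type → still unsatisfied.
  (2,1): 2/2 same-type → satisfied — stop here.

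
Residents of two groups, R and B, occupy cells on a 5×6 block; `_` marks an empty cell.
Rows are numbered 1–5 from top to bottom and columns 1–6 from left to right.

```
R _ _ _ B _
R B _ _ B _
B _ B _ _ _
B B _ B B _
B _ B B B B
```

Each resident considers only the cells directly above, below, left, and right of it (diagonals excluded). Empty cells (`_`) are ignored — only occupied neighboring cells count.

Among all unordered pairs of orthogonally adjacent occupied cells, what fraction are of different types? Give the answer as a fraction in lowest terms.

2/13

Scan each occupied cell's neighbors to the right and below so each pair is counted once.
Row 1: R(1,1)–R(2,1)= B(1,5)–B(2,5)=  → 0/2 unlike.
Row 2: R(2,1)–B(2,2)≠ R(2,1)–B(3,1)≠  → 2/2 unlike.
Row 3: B(3,1)–B(4,1)=  → 0/1 unlike.
Row 4: B(4,1)–B(4,2)= B(4,1)–B(5,1)= B(4,4)–B(4,5)= B(4,4)–B(5,4)= B(4,5)–B(5,5)=  → 0/5 unlike.
Row 5: B(5,3)–B(5,4)= B(5,4)–B(5,5)= B(5,5)–B(5,6)=  → 0/3 unlike.
Total adjacent occupied pairs: 13; unlike-type pairs: 2.
2/13 is already in lowest terms.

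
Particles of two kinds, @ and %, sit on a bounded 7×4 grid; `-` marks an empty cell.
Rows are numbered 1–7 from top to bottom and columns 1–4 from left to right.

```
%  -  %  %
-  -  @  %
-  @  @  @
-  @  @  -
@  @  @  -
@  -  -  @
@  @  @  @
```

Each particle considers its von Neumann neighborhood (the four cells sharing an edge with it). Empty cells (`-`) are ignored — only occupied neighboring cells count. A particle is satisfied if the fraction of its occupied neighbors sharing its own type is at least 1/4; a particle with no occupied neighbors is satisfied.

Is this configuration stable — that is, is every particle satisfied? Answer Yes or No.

Yes

Row 1: (1,1)% 0/0 ok · (1,3)% 1/2 ok · (1,4)% 2/2 ok
Row 2: (2,3)@ 1/3 ok · (2,4)% 1/3 ok
Row 3: (3,2)@ 2/2 ok · (3,3)@ 4/4 ok · (3,4)@ 1/2 ok
Row 4: (4,2)@ 3/3 ok · (4,3)@ 3/3 ok
Row 5: (5,1)@ 2/2 ok · (5,2)@ 3/3 ok · (5,3)@ 2/2 ok
Row 6: (6,1)@ 2/2 ok · (6,4)@ 1/1 ok
Row 7: (7,1)@ 2/2 ok · (7,2)@ 2/2 ok · (7,3)@ 2/2 ok · (7,4)@ 2/2 ok
All meet the threshold, so the configuration is stable.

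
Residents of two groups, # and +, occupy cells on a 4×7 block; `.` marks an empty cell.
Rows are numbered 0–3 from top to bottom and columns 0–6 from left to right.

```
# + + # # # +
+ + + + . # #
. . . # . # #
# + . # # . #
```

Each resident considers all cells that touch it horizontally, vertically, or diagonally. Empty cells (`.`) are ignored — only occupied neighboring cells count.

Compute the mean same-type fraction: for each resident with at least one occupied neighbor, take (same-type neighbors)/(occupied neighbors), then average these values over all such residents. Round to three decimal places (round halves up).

Row 0: (0,0)# 0/3 · (0,1)+ 4/5 · (0,2)+ 4/5 · (0,3)# 1/4 · (0,4)# 3/4 · (0,5)# 3/4 · (0,6)+ 0/3
Row 1: (1,0)+ 2/3 · (1,1)+ 4/5 · (1,2)+ 4/6 · (1,3)+ 2/5 · (1,5)# 5/6 · (1,6)# 4/5
Row 2: (2,3)# 2/4 · (2,5)# 5/5 · (2,6)# 4/4
Row 3: (3,0)# 0/1 · (3,1)+ 0/1 · (3,3)# 2/2 · (3,4)# 3/3 · (3,6)# 2/2
Sum over 21 residents: 0/3 + 4/5 + 4/5 + 1/4 + 3/4 + 3/4 + 0/3 + 2/3 + 4/5 + 4/6 + 2/5 + 5/6 + 4/5 + 2/4 + 5/5 + 4/4 + 0/1 + 0/1 + 2/2 + 3/3 + 2/2 = 781/60; mean = 781/60 ÷ 21 = 781/1260 = 0.619841… → 0.620.

0.620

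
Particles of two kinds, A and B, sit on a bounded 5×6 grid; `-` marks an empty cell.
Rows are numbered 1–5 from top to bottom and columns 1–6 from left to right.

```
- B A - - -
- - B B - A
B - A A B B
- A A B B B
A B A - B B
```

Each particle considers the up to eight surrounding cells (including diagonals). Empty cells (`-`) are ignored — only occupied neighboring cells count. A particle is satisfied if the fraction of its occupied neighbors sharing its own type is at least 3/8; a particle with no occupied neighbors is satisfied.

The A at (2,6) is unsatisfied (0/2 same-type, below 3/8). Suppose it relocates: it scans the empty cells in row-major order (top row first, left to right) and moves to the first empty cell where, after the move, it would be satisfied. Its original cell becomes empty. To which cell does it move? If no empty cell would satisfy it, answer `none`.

(1,6)

Vacating (2,6). Empty cells in order:
  (1,1): 0/1 same-type → still unsatisfied.
  (1,4): 1/3 same-type → still unsatisfied.
  (1,5): 0/1 same-type → still unsatisfied.
  (1,6): 0/0 same-type → satisfied — stop here.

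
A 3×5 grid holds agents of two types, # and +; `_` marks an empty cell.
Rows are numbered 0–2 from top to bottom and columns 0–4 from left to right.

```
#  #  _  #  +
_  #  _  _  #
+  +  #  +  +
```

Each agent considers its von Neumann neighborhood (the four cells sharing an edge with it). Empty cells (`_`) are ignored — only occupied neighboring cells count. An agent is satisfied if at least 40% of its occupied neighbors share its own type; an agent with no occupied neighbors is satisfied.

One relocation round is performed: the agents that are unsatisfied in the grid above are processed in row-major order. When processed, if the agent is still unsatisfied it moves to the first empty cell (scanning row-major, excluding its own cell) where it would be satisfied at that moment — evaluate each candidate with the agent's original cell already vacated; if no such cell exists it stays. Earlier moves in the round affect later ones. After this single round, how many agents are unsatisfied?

Initially unsatisfied (in order): (0,3), (0,4), (1,4), (2,1), (2,2).
  (0,3) → (0,2).
  (0,4) → (1,3).
  (1,4) → (0,3).
  (2,1) → (1,4).
  (2,2) → (0,4).
Resulting grid:
# # # # #
_ # _ + +
+ _ _ + +
All satisfied now.

0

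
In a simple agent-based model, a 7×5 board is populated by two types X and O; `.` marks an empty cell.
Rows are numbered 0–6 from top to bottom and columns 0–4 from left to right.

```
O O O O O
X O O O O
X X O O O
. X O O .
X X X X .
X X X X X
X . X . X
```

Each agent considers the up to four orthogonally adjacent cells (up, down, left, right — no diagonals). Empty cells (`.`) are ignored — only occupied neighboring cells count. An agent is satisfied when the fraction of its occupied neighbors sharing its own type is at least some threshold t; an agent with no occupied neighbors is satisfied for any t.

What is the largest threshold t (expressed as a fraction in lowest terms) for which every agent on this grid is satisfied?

Row 0: (0,0)O 1/2 · (0,1)O 3/3 · (0,2)O 3/3 · (0,3)O 3/3 · (0,4)O 2/2
Row 1: (1,0)X 1/3 · (1,1)O 2/4 · (1,2)O 4/4 · (1,3)O 4/4 · (1,4)O 3/3
Row 2: (2,0)X 2/2 · (2,1)X 2/4 · (2,2)O 3/4 · (2,3)O 4/4 · (2,4)O 2/2
Row 3: (3,1)X 2/3 · (3,2)O 2/4 · (3,3)O 2/3
Row 4: (4,0)X 2/2 · (4,1)X 4/4 · (4,2)X 3/4 · (4,3)X 2/3
Row 5: (5,0)X 3/3 · (5,1)X 3/3 · (5,2)X 4/4 · (5,3)X 3/3 · (5,4)X 2/2
Row 6: (6,0)X 1/1 · (6,2)X 1/1 · (6,4)X 1/1
The smallest same-type fraction is 1/3 at (1,0), which reduces to 1/3. Any threshold above that leaves this agent unsatisfied.

1/3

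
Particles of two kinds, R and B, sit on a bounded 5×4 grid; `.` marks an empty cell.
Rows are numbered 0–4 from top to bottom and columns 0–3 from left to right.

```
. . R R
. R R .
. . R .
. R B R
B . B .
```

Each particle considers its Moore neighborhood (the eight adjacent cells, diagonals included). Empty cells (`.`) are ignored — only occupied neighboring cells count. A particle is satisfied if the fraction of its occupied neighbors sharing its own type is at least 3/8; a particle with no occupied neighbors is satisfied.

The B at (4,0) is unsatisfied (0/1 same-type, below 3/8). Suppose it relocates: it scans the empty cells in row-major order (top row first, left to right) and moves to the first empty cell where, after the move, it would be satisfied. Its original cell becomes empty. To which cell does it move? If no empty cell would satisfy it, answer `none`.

Vacating (4,0). Empty cells in order:
  (0,0): 0/1 same-type → still unsatisfied.
  (0,1): 0/3 same-type → still unsatisfied.
  (1,0): 0/1 same-type → still unsatisfied.
  (1,3): 0/4 same-type → still unsatisfied.
  (2,0): 0/2 same-type → still unsatisfied.
  (2,1): 1/5 same-type → still unsatisfied.
  (2,3): 1/4 same-type → still unsatisfied.
  (3,0): 0/1 same-type → still unsatisfied.
  (4,1): 2/3 same-type → satisfied — stop here.

(4,1)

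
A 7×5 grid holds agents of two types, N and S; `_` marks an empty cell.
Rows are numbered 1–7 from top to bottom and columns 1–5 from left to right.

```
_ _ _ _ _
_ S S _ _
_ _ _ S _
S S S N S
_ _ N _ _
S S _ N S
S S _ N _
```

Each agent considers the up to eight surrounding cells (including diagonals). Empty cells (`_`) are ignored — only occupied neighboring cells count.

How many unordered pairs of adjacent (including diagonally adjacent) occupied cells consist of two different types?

Scan each occupied cell's neighbors to the right and below (and the two forward diagonals) so each pair is counted once.
From row 2: 0 unlike of 2 pairs (running 0/2).
From row 3: 1 unlike of 3 pairs (running 1/5).
From row 4: 4 unlike of 7 pairs (running 5/12).
From row 5: 1 unlike of 2 pairs (running 6/14).
From row 6: 2 unlike of 8 pairs (running 8/22).
From row 7: 0 unlike of 1 pairs (running 8/23).
Total adjacent occupied pairs: 23; unlike-type pairs: 8.

8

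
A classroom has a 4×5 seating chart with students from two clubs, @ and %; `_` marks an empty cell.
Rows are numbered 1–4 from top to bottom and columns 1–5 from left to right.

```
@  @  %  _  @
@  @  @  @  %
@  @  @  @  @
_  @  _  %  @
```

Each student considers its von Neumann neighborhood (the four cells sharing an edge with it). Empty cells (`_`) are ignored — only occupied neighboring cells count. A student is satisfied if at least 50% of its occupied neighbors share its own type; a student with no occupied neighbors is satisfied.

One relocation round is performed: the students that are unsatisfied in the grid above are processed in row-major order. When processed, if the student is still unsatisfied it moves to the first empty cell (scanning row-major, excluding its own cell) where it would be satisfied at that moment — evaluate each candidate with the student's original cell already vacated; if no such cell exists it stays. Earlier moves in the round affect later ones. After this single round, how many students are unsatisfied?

Initially unsatisfied (in order): (1,3), (1,5), (2,5), (4,4).
  (1,3): no empty cell satisfies it; stays.
  (1,5) → (1,4).
  (2,5): no empty cell satisfies it; stays.
  (4,4) → (1,5).
Resulting grid:
@ @ % @ %
@ @ @ @ %
@ @ @ @ @
_ @ _ _ @
Unsatisfied now: (1,3), (1,4), (2,5).

3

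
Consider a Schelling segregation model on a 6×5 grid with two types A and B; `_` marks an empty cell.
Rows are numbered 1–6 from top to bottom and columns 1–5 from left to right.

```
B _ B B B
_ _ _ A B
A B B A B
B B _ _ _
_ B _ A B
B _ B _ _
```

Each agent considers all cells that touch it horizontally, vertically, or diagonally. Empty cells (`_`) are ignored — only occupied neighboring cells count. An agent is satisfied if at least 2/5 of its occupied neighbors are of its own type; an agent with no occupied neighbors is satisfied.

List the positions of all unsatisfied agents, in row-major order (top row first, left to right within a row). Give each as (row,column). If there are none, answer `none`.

(2,4), (3,1), (3,4), (3,5), (5,4), (5,5)

Row 1: (1,1)B 0/0 satisfied · (1,3)B 1/2 satisfied · (1,4)B 3/4 satisfied · (1,5)B 2/3 satisfied
Row 2: (2,4)A 1/7 not · (2,5)B 3/5 satisfied
Row 3: (3,1)A 0/3 not · (3,2)B 3/4 satisfied · (3,3)B 2/4 satisfied · (3,4)A 1/4 not · (3,5)B 1/3 not
Row 4: (4,1)B 3/4 satisfied · (4,2)B 4/5 satisfied
Row 5: (5,2)B 4/4 satisfied · (5,4)A 0/2 not · (5,5)B 0/1 not
Row 6: (6,1)B 1/1 satisfied · (6,3)B 1/2 satisfied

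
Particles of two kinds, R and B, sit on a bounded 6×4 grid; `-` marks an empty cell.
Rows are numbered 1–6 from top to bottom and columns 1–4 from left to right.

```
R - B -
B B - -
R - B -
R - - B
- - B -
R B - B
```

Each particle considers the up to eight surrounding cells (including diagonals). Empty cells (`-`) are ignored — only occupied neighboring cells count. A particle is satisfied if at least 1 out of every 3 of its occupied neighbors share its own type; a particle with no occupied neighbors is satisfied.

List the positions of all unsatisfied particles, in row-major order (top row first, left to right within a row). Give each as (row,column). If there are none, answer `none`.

(1,1)R 0/2 unhappy
(1,3)B 1/1 ok
(2,1)B 1/3 ok
(2,2)B 3/5 ok
(3,1)R 1/3 ok
(3,3)B 2/2 ok
(4,1)R 1/1 ok
(4,4)B 2/2 ok
(5,3)B 3/3 ok
(6,1)R 0/1 unhappy
(6,2)B 1/2 ok
(6,4)B 1/1 ok

(1,1), (6,1)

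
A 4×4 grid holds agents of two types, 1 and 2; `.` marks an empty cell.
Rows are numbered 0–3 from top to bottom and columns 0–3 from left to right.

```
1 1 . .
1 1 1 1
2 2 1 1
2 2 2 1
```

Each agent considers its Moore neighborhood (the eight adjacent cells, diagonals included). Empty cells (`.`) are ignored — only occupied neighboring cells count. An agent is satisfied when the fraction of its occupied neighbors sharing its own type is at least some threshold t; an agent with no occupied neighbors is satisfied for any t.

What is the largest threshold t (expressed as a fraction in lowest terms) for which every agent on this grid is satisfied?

2/5

Row 0: (0,0)1 3/3 · (0,1)1 4/4
Row 1: (1,0)1 3/5 · (1,1)1 5/7 · (1,2)1 5/6 · (1,3)1 3/3
Row 2: (2,0)2 3/5 · (2,1)2 4/8 · (2,2)1 5/8 · (2,3)1 4/5
Row 3: (3,0)2 3/3 · (3,1)2 4/5 · (3,2)2 2/5 · (3,3)1 2/3
The smallest same-type fraction is 2/5 at (3,2), which reduces to 2/5. Any threshold above that leaves this agent unsatisfied.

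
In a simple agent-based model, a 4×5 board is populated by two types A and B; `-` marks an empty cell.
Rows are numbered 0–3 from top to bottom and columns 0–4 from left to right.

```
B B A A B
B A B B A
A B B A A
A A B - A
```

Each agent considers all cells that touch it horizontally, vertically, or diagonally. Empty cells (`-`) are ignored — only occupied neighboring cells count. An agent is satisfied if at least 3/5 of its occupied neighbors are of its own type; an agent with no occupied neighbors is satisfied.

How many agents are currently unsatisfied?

11

Row 0: (0,0)B 2/3 ok · (0,1)B 3/5 ok · (0,2)A 2/5 unhappy · (0,3)A 2/5 unhappy · (0,4)B 1/3 unhappy
Row 1: (1,0)B 3/5 ok · (1,1)A 2/8 unhappy · (1,2)B 4/8 unhappy · (1,3)B 3/8 unhappy · (1,4)A 3/5 ok
Row 2: (2,0)A 3/5 ok · (2,1)B 4/8 unhappy · (2,2)B 4/7 unhappy · (2,3)A 3/7 unhappy · (2,4)A 3/4 ok
Row 3: (3,0)A 2/3 ok · (3,1)A 2/5 unhappy · (3,2)B 2/4 unhappy · (3,4)A 2/2 ok
Unsatisfied: (0,2), (0,3), (0,4), (1,1), (1,2), (1,3), (2,1), (2,2), (2,3), (3,1), (3,2) — 11 in total.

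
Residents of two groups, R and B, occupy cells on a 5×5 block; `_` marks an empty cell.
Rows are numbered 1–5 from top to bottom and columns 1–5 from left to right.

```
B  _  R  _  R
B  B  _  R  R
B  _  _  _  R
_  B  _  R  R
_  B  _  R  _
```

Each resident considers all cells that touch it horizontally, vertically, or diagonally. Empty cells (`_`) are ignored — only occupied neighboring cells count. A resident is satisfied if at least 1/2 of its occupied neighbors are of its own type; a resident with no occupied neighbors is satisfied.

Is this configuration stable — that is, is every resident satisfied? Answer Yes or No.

Yes

Row 1: (1,1)B 2/2 ok · (1,3)R 1/2 ok · (1,5)R 2/2 ok
Row 2: (2,1)B 3/3 ok · (2,2)B 3/4 ok · (2,4)R 4/4 ok · (2,5)R 3/3 ok
Row 3: (3,1)B 3/3 ok · (3,5)R 4/4 ok
Row 4: (4,2)B 2/2 ok · (4,4)R 3/3 ok · (4,5)R 3/3 ok
Row 5: (5,2)B 1/1 ok · (5,4)R 2/2 ok
All meet the threshold, so the configuration is stable.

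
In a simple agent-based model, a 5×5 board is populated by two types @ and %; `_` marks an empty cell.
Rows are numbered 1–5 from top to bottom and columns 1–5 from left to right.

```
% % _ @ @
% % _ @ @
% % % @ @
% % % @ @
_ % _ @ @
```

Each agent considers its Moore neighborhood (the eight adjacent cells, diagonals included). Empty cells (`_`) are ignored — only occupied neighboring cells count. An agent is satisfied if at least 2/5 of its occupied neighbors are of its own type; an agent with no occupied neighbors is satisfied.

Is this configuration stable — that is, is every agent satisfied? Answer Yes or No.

Row 1: (1,1)% 3/3 ✓ · (1,2)% 3/3 ✓ · (1,4)@ 3/3 ✓ · (1,5)@ 3/3 ✓
Row 2: (2,1)% 5/5 ✓ · (2,2)% 6/6 ✓ · (2,4)@ 5/6 ✓ · (2,5)@ 5/5 ✓
Row 3: (3,1)% 5/5 ✓ · (3,2)% 7/7 ✓ · (3,3)% 4/7 ✓ · (3,4)@ 5/7 ✓ · (3,5)@ 5/5 ✓
Row 4: (4,1)% 4/4 ✓ · (4,2)% 6/6 ✓ · (4,3)% 4/7 ✓ · (4,4)@ 5/7 ✓ · (4,5)@ 5/5 ✓
Row 5: (5,2)% 3/3 ✓ · (5,4)@ 3/4 ✓ · (5,5)@ 3/3 ✓
All meet the threshold, so the configuration is stable.

Yes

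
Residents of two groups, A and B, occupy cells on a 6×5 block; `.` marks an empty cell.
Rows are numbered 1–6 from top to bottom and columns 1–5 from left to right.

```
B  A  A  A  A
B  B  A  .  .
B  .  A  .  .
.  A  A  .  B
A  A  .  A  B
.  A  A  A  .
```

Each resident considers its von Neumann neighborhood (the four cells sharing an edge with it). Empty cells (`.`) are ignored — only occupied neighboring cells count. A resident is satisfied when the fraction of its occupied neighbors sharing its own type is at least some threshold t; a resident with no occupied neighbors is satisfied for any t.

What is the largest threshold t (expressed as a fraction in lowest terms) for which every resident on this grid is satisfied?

1/3

(1,1)B 1/2
(1,2)A 1/3
(1,3)A 3/3
(1,4)A 2/2
(1,5)A 1/1
(2,1)B 3/3
(2,2)B 1/3
(2,3)A 2/3
(3,1)B 1/1
(3,3)A 2/2
(4,2)A 2/2
(4,3)A 2/2
(4,5)B 1/1
(5,1)A 1/1
(5,2)A 3/3
(5,4)A 1/2
(5,5)B 1/2
(6,2)A 2/2
(6,3)A 2/2
(6,4)A 2/2
The smallest same-type fraction is 1/3 at (1,2), which reduces to 1/3. Any threshold above that leaves this resident unsatisfied.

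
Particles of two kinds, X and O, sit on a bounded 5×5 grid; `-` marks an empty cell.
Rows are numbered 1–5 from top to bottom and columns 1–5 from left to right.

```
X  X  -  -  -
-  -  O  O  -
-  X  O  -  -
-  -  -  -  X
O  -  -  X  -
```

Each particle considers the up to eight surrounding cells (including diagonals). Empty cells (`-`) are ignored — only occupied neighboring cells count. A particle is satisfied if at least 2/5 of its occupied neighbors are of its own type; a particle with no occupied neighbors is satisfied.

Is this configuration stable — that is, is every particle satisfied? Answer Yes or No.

Row 1: (1,1)X 1/1 ok · (1,2)X 1/2 ok
Row 2: (2,3)O 2/4 ok · (2,4)O 2/2 ok
Row 3: (3,2)X 0/2 unhappy · (3,3)O 2/3 ok
Row 4: (4,5)X 1/1 ok
Row 5: (5,1)O 0/0 ok · (5,4)X 1/1 ok
For instance (3,2) has only 0/2 same-type neighbors, below 2/5.

No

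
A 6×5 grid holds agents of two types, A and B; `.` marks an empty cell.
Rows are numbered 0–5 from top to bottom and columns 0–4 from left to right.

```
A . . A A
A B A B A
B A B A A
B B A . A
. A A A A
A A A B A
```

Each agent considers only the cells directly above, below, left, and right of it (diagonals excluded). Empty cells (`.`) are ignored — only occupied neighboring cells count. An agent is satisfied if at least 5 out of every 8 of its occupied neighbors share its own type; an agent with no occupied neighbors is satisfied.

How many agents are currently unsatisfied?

13

Row 0: (0,0)A 1/1 satisfied · (0,3)A 1/2 not · (0,4)A 2/2 satisfied
Row 1: (1,0)A 1/3 not · (1,1)B 0/3 not · (1,2)A 0/3 not · (1,3)B 0/4 not · (1,4)A 2/3 satisfied
Row 2: (2,0)B 1/3 not · (2,1)A 0/4 not · (2,2)B 0/4 not · (2,3)A 1/3 not · (2,4)A 3/3 satisfied
Row 3: (3,0)B 2/2 satisfied · (3,1)B 1/4 not · (3,2)A 1/3 not · (3,4)A 2/2 satisfied
Row 4: (4,1)A 2/3 satisfied · (4,2)A 4/4 satisfied · (4,3)A 2/3 satisfied · (4,4)A 3/3 satisfied
Row 5: (5,0)A 1/1 satisfied · (5,1)A 3/3 satisfied · (5,2)A 2/3 satisfied · (5,3)B 0/3 not · (5,4)A 1/2 not
Unsatisfied: (0,3), (1,0), (1,1), (1,2), (1,3), (2,0), (2,1), (2,2), (2,3), (3,1), (3,2), (5,3), (5,4) — 13 in total.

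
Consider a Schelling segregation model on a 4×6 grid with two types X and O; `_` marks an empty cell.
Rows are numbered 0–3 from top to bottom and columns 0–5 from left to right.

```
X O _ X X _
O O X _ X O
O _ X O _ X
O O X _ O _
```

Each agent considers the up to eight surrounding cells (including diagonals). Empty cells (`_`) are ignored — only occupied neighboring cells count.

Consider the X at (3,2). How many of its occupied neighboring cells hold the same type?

1

Occupied neighbors of (3,2): (2,2)=X, (2,3)=O, (3,1)=O.
Same type (X): 1 of 3.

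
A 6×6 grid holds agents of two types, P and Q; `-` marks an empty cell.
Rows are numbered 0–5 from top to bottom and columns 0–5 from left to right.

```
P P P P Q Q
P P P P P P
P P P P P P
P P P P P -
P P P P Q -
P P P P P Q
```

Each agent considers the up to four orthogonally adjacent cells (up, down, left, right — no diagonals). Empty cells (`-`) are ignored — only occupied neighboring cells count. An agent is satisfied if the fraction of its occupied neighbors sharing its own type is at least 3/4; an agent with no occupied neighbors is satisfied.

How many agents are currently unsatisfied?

8

(0,0)P 2/2 satisfied
(0,1)P 3/3 satisfied
(0,2)P 3/3 satisfied
(0,3)P 2/3 not
(0,4)Q 1/3 not
(0,5)Q 1/2 not
(1,0)P 3/3 satisfied
(1,1)P 4/4 satisfied
(1,2)P 4/4 satisfied
(1,3)P 4/4 satisfied
(1,4)P 3/4 satisfied
(1,5)P 2/3 not
(2,0)P 3/3 satisfied
(2,1)P 4/4 satisfied
(2,2)P 4/4 satisfied
(2,3)P 4/4 satisfied
(2,4)P 4/4 satisfied
(2,5)P 2/2 satisfied
(3,0)P 3/3 satisfied
(3,1)P 4/4 satisfied
(3,2)P 4/4 satisfied
(3,3)P 4/4 satisfied
(3,4)P 2/3 not
(4,0)P 3/3 satisfied
(4,1)P 4/4 satisfied
(4,2)P 4/4 satisfied
(4,3)P 3/4 satisfied
(4,4)Q 0/3 not
(5,0)P 2/2 satisfied
(5,1)P 3/3 satisfied
(5,2)P 3/3 satisfied
(5,3)P 3/3 satisfied
(5,4)P 1/3 not
(5,5)Q 0/1 not
Unsatisfied: (0,3), (0,4), (0,5), (1,5), (3,4), (4,4), (5,4), (5,5) — 8 in total.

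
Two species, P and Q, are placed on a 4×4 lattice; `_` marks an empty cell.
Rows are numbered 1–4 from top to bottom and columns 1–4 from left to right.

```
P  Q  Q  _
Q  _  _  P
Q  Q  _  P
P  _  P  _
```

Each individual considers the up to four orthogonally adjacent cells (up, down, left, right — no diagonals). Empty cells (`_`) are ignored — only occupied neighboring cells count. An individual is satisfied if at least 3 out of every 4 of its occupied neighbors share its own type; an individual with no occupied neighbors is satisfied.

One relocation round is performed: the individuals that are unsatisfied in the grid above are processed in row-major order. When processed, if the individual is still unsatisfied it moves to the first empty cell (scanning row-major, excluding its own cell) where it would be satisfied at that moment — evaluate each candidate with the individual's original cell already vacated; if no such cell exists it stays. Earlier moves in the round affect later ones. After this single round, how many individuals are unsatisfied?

Initially unsatisfied (in order): (1,1), (1,2), (2,1), (3,1), (4,1).
  (1,1) → (4,4).
  (1,2): now satisfied by earlier moves; stays.
  (2,1): now satisfied by earlier moves; stays.
  (3,1) → (1,1).
  (4,1): now satisfied by earlier moves; stays.
Resulting grid:
Q Q Q _
Q _ _ P
_ Q _ P
P _ P P
All satisfied now.

0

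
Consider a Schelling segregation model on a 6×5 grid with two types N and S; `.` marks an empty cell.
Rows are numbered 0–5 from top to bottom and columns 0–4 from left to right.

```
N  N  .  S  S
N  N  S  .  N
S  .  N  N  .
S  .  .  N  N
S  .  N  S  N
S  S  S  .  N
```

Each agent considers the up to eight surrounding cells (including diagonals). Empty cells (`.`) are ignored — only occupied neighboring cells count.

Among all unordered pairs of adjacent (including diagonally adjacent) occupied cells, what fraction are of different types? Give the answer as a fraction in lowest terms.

15/41

Scan each occupied cell's neighbors to the right and below (and the two forward diagonals) so each pair is counted once.
Row 0: N(0,0)–N(0,1)= N(0,0)–N(1,0)= N(0,0)–N(1,1)= N(0,1)–N(1,1)= N(0,1)–S(1,2)≠ N(0,1)–N(1,0)= S(0,3)–S(0,4)= S(0,3)–N(1,4)≠ S(0,3)–S(1,2)= S(0,4)–N(1,4)≠  → 3/10 unlike.
Row 1: N(1,0)–N(1,1)= N(1,0)–S(2,0)≠ N(1,1)–S(1,2)≠ N(1,1)–N(2,2)= N(1,1)–S(2,0)≠ S(1,2)–N(2,2)≠ S(1,2)–N(2,3)≠ N(1,4)–N(2,3)=  → 5/8 unlike.
Row 2: S(2,0)–S(3,0)= N(2,2)–N(2,3)= N(2,2)–N(3,3)= N(2,3)–N(3,3)= N(2,3)–N(3,4)=  → 0/5 unlike.
Row 3: S(3,0)–S(4,0)= N(3,3)–N(3,4)= N(3,3)–S(4,3)≠ N(3,3)–N(4,4)= N(3,3)–N(4,2)= N(3,4)–N(4,4)= N(3,4)–S(4,3)≠  → 2/7 unlike.
Row 4: S(4,0)–S(5,0)= S(4,0)–S(5,1)= N(4,2)–S(4,3)≠ N(4,2)–S(5,2)≠ N(4,2)–S(5,1)≠ S(4,3)–N(4,4)≠ S(4,3)–N(5,4)≠ S(4,3)–S(5,2)= N(4,4)–N(5,4)=  → 5/9 unlike.
Row 5: S(5,0)–S(5,1)= S(5,1)–S(5,2)=  → 0/2 unlike.
Total adjacent occupied pairs: 41; unlike-type pairs: 15.
15/41 is already in lowest terms.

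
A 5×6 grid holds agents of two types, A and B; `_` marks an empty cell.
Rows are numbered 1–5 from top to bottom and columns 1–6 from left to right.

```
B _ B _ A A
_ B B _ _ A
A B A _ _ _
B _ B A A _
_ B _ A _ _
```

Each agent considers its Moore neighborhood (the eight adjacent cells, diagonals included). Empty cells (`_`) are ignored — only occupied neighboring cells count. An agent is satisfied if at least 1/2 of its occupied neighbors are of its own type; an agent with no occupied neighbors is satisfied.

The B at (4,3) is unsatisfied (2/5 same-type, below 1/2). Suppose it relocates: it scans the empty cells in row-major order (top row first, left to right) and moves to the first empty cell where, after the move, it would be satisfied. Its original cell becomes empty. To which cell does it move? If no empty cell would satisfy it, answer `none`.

Vacating (4,3). Empty cells in order:
  (1,2): 4/4 same-type → satisfied — stop here.

(1,2)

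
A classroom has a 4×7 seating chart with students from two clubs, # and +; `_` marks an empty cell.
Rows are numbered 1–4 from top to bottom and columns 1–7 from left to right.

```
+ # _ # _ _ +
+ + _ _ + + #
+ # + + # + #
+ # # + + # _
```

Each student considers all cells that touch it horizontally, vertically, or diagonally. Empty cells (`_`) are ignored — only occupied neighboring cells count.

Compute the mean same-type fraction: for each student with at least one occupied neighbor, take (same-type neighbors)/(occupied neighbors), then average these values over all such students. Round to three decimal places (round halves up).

(1,1)+ 2/3
(1,2)# 0/3
(1,4)# 0/1
(1,7)+ 1/2
(2,1)+ 3/5
(2,2)+ 4/6
(2,5)+ 3/5
(2,6)+ 3/6
(2,7)# 1/4
(3,1)+ 3/5
(3,2)# 2/7
(3,3)+ 3/6
(3,4)+ 4/6
(3,5)# 1/7
(3,6)+ 3/7
(3,7)# 2/4
(4,1)+ 1/3
(4,2)# 2/5
(4,3)# 2/5
(4,4)+ 3/5
(4,5)+ 3/5
(4,6)# 2/4
Sum over 22 students: 2/3 + 0/3 + 0/1 + 1/2 + 3/5 + 4/6 + 3/5 + 3/6 + 1/4 + 3/5 + 2/7 + 3/6 + 4/6 + 1/7 + 3/7 + 2/4 + 1/3 + 2/5 + 2/5 + 3/5 + 3/5 + 2/4 = 4091/420; mean = 4091/420 ÷ 22 = 4091/9240 = 0.442748… → 0.443.

0.443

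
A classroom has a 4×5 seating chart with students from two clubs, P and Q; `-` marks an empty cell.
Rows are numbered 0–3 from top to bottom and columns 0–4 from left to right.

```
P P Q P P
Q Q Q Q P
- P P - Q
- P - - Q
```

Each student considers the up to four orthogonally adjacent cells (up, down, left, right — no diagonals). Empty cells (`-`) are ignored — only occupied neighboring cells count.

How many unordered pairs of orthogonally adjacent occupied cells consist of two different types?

9

Scan each occupied cell's neighbors to the right and below so each pair is counted once.
From row 0: 5 unlike of 9 pairs (running 5/9).
From row 1: 4 unlike of 7 pairs (running 9/16).
From row 2: 0 unlike of 3 pairs (running 9/19).
Total adjacent occupied pairs: 19; unlike-type pairs: 9.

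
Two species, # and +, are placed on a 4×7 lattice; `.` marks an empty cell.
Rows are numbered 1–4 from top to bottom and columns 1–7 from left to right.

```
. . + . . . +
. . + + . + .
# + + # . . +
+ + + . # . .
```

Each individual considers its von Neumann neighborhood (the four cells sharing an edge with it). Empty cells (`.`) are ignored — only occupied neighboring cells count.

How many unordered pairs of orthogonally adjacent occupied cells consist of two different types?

Scan each occupied cell's neighbors to the right and below so each pair is counted once.
Row 1: +(1,3)–+(2,3)=  → 0/1 unlike.
Row 2: +(2,3)–+(2,4)= +(2,3)–+(3,3)= +(2,4)–#(3,4)≠  → 1/3 unlike.
Row 3: #(3,1)–+(3,2)≠ #(3,1)–+(4,1)≠ +(3,2)–+(3,3)= +(3,2)–+(4,2)= +(3,3)–#(3,4)≠ +(3,3)–+(4,3)=  → 3/6 unlike.
Row 4: +(4,1)–+(4,2)= +(4,2)–+(4,3)=  → 0/2 unlike.
Total adjacent occupied pairs: 12; unlike-type pairs: 4.

4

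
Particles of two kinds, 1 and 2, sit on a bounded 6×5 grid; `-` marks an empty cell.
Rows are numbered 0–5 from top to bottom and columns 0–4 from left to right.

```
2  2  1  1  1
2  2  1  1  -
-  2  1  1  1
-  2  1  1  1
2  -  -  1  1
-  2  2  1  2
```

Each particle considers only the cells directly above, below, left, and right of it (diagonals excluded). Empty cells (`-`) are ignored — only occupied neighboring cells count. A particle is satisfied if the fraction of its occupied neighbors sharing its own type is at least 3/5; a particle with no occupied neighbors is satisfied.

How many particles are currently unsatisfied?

Row 0: (0,0)2 2/2 ok · (0,1)2 2/3 ok · (0,2)1 2/3 ok · (0,3)1 3/3 ok · (0,4)1 1/1 ok
Row 1: (1,0)2 2/2 ok · (1,1)2 3/4 ok · (1,2)1 3/4 ok · (1,3)1 3/3 ok
Row 2: (2,1)2 2/3 ok · (2,2)1 3/4 ok · (2,3)1 4/4 ok · (2,4)1 2/2 ok
Row 3: (3,1)2 1/2 unhappy · (3,2)1 2/3 ok · (3,3)1 4/4 ok · (3,4)1 3/3 ok
Row 4: (4,0)2 0/0 ok · (4,3)1 3/3 ok · (4,4)1 2/3 ok
Row 5: (5,1)2 1/1 ok · (5,2)2 1/2 unhappy · (5,3)1 1/3 unhappy · (5,4)2 0/2 unhappy
Unsatisfied: (3,1), (5,2), (5,3), (5,4) — 4 in total.

4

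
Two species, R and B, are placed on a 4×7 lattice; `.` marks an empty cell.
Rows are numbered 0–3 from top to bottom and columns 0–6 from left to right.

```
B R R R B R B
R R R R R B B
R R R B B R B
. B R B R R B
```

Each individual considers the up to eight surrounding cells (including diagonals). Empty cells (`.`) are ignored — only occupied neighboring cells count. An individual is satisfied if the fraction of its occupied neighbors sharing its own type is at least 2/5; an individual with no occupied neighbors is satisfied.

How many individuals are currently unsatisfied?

Row 0: (0,0)B 0/3 ✗ · (0,1)R 4/5 ✓ · (0,2)R 5/5 ✓ · (0,3)R 4/5 ✓ · (0,4)B 1/5 ✗ · (0,5)R 1/5 ✗ · (0,6)B 2/3 ✓
Row 1: (1,0)R 4/5 ✓ · (1,1)R 7/8 ✓ · (1,2)R 7/8 ✓ · (1,3)R 5/8 ✓ · (1,4)R 4/8 ✓ · (1,5)B 5/8 ✓ · (1,6)B 3/5 ✓
Row 2: (2,0)R 3/4 ✓ · (2,1)R 6/7 ✓ · (2,2)R 5/8 ✓ · (2,3)B 2/8 ✗ · (2,4)B 3/8 ✗ · (2,5)R 3/8 ✗ · (2,6)B 3/5 ✓
Row 3: (3,1)B 0/4 ✗ · (3,2)R 2/5 ✓ · (3,3)B 2/5 ✓ · (3,4)R 2/5 ✓ · (3,5)R 2/5 ✓ · (3,6)B 1/3 ✗
Unsatisfied: (0,0), (0,4), (0,5), (2,3), (2,4), (2,5), (3,1), (3,6) — 8 in total.

8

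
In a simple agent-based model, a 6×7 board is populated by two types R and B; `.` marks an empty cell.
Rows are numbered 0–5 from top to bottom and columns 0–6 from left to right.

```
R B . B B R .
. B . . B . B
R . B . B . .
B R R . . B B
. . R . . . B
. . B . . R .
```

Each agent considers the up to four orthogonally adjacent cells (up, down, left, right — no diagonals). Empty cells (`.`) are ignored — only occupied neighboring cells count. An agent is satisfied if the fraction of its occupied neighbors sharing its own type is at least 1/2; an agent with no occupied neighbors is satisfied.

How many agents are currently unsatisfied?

6

Row 0: (0,0)R 0/1 not · (0,1)B 1/2 satisfied · (0,3)B 1/1 satisfied · (0,4)B 2/3 satisfied · (0,5)R 0/1 not
Row 1: (1,1)B 1/1 satisfied · (1,4)B 2/2 satisfied · (1,6)B 0/0 satisfied
Row 2: (2,0)R 0/1 not · (2,2)B 0/1 not · (2,4)B 1/1 satisfied
Row 3: (3,0)B 0/2 not · (3,1)R 1/2 satisfied · (3,2)R 2/3 satisfied · (3,5)B 1/1 satisfied · (3,6)B 2/2 satisfied
Row 4: (4,2)R 1/2 satisfied · (4,6)B 1/1 satisfied
Row 5: (5,2)B 0/1 not · (5,5)R 0/0 satisfied
Unsatisfied: (0,0), (0,5), (2,0), (2,2), (3,0), (5,2) — 6 in total.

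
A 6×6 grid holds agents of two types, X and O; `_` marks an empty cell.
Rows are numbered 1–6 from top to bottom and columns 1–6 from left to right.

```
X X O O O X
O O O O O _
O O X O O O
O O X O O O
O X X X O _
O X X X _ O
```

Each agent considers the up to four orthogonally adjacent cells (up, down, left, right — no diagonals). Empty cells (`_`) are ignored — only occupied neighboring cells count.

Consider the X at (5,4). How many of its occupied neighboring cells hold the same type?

2

Occupied neighbors of (5,4): (4,4)=O, (6,4)=X, (5,3)=X, (5,5)=O.
Same type (X): 2 of 4.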